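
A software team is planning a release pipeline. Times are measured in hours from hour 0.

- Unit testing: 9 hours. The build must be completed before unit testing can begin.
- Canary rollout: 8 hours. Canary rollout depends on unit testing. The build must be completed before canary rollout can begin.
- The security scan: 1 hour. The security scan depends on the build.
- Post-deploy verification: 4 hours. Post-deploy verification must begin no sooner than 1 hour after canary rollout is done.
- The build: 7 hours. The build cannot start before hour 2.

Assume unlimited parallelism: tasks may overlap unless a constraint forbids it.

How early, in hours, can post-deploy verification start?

27

The build cannot begin until its own release at hour 2. It runs from hour 2 to 2 + 7 = hour 9.
After the build (finishes hour 9), unit testing can start at hour 9 and finishes at hour 18.
Canary rollout cannot start until unit testing (finishes hour 18); the build (finishes hour 9). The controlling bound is hour 18, so canary rollout finishes at 18 + 8 = hour 26.
Post-deploy verification waits on canary rollout (finishes hour 26, plus 1-hour gap → hour 27), so the earliest it can start is hour 27.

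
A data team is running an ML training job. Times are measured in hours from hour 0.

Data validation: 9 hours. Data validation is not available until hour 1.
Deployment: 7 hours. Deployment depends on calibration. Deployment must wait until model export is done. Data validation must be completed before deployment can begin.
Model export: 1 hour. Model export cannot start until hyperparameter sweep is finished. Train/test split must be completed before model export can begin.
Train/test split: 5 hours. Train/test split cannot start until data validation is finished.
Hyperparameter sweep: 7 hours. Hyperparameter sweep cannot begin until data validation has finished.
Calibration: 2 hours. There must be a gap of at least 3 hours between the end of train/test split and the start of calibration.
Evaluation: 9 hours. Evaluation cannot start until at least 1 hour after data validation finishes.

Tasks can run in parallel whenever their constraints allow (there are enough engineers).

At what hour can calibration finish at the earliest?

20

Data validation waits on its own release at hour 1, so it starts at hour 1 and finishes at 1 + 9 = hour 10.
Train/test split cannot begin until data validation (finishes hour 10). It runs from hour 10 to 10 + 5 = hour 15.
After train/test split (finishes hour 15, plus 3-hour gap → hour 18), calibration can start at hour 18 and finishes at hour 20.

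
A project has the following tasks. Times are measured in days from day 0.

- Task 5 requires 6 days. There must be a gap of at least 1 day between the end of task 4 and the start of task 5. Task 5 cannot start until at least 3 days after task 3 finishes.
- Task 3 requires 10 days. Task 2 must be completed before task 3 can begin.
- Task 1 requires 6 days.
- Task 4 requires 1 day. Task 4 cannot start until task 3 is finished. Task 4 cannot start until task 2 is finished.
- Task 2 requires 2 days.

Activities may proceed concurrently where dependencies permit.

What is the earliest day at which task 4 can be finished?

Task 2 can start immediately at day 0; it finishes at day 2.
After task 2 (finishes day 2), task 3 can start at day 2 and finishes at day 12.
Task 4 has to wait for task 3 (finishes day 12); task 2 (finishes day 2). The latest of these is day 12, so task 4 runs day 12 to 12 + 1 = day 13.

13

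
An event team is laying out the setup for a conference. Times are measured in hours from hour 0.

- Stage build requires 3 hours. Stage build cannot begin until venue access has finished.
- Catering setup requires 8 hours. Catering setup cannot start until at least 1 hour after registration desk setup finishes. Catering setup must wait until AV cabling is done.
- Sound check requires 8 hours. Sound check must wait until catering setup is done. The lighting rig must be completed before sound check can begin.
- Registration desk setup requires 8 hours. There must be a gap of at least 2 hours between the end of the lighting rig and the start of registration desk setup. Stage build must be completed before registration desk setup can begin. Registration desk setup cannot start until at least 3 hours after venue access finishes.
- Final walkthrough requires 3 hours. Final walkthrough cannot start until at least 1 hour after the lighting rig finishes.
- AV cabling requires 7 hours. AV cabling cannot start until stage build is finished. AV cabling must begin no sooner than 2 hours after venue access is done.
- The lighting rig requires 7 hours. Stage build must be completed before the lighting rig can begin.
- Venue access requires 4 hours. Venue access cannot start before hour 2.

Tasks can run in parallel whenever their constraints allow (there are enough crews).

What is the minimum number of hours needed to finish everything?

43

Venue access cannot begin until its own release at hour 2. It runs from hour 2 to 2 + 4 = hour 6.
After venue access (finishes hour 6), stage build can start at hour 6 and finishes at hour 9.
For AV cabling: stage build (finishes hour 9); venue access (finishes hour 6, plus 2-hour gap → hour 8). Taking the maximum gives a start of hour 9, and it finishes at 9 + 7 = hour 16.
The lighting rig waits on stage build (finishes hour 9), so it starts at hour 9 and finishes at 9 + 7 = hour 16.
Final walkthrough cannot begin until the lighting rig (finishes hour 16, plus 1-hour gap → hour 17). It runs from hour 17 to 17 + 3 = hour 20.
For registration desk setup: the lighting rig (finishes hour 16, plus 2-hour gap → hour 18); stage build (finishes hour 9); venue access (finishes hour 6, plus 3-hour gap → hour 9). Taking the maximum gives a start of hour 18, and it finishes at 18 + 8 = hour 26.
Catering setup cannot start until registration desk setup (finishes hour 26, plus 1-hour gap → hour 27); AV cabling (finishes hour 16). The controlling bound is hour 27, so catering setup finishes at 27 + 8 = hour 35.
Sound check needs all of catering setup (finishes hour 35); the lighting rig (finishes hour 16). That puts its earliest start at hour 35; it finishes at 35 + 8 = hour 43.
All tasks are finished once the last one completes. Finish times: Venue access at 6, Stage build at 9, The lighting rig at 16, AV cabling at 16, Registration desk setup at 26, Catering setup at 35, Sound check at 43, Final walkthrough at 20. The latest is hour 43.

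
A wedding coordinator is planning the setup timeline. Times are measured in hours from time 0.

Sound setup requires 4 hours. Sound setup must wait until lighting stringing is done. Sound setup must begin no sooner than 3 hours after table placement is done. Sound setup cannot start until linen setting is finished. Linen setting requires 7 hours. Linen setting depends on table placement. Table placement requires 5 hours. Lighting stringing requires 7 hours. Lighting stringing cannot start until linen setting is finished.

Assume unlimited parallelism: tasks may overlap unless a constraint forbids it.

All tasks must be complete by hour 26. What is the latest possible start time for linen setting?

To finish by hour 26, sound setup (duration 4) must start no later than hour 22.
Since sound setup (must start by hour 22) depends on it, lighting stringing must finish by hour 22. Backing off its 7-hour duration gives a latest start of hour 15.
Linen setting has several dependents: lighting stringing (must start by hour 15); sound setup (must start by hour 22). The earliest of those limits is hour 15, so linen setting must start by 15 − 7 = hour 8.

8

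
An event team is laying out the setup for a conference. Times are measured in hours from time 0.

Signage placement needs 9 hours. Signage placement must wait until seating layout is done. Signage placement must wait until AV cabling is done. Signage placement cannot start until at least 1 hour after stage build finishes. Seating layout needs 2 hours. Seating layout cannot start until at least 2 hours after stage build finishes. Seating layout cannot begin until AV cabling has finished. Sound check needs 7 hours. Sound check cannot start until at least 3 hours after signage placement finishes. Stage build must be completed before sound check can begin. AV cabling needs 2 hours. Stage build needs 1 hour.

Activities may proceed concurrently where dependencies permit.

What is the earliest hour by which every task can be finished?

AV cabling has no prerequisites, so it starts at hour 0 and finishes at hour 2.
Stage build can start immediately at hour 0; it finishes at hour 1.
For seating layout: stage build (finishes hour 1, plus 2-hour gap → hour 3); AV cabling (finishes hour 2). Taking the maximum gives a start of hour 3, and it finishes at 3 + 2 = hour 5.
Signage placement has to wait for seating layout (finishes hour 5); AV cabling (finishes hour 2); stage build (finishes hour 1, plus 1-hour gap → hour 2). The latest of these is hour 5, so signage placement runs hour 5 to 5 + 9 = hour 14.
Sound check has to wait for signage placement (finishes hour 14, plus 3-hour gap → hour 17); stage build (finishes hour 1). The latest of these is hour 17, so sound check runs hour 17 to 17 + 7 = hour 24.
All tasks are finished once the last one completes. Finish times: Stage build at 1, AV cabling at 2, Seating layout at 5, Signage placement at 14, Sound check at 24. The latest is hour 24.

24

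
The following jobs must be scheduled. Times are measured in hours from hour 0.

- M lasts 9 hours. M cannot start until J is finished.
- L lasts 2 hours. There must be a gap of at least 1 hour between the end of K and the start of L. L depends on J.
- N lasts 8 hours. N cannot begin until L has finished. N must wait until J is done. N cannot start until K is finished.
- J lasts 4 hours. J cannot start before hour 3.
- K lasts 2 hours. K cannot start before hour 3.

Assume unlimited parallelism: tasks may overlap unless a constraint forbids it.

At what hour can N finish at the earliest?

17

K waits on its own release at hour 3, so it starts at hour 3 and finishes at 3 + 2 = hour 5.
After its own release at hour 3, J can start at hour 3 and finishes at hour 7.
L needs all of K (finishes hour 5, plus 1-hour gap → hour 6); J (finishes hour 7). That puts its earliest start at hour 7; it finishes at 7 + 2 = hour 9.
N cannot start until L (finishes hour 9); J (finishes hour 7); K (finishes hour 5). The controlling bound is hour 9, so N finishes at 9 + 8 = hour 17.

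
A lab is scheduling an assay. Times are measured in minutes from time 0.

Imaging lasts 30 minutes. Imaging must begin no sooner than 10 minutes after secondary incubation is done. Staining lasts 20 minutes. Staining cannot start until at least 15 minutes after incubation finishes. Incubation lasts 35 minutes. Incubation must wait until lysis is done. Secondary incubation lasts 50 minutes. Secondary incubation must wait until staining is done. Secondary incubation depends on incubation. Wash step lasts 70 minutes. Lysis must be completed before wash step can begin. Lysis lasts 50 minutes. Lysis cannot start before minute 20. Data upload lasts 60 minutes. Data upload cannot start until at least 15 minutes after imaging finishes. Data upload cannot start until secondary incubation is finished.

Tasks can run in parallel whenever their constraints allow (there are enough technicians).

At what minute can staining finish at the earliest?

Lysis cannot begin until its own release at minute 20. It runs from minute 20 to 20 + 50 = minute 70.
Incubation waits on lysis (finishes minute 70), so it starts at minute 70 and finishes at 70 + 35 = minute 105.
Staining cannot begin until incubation (finishes minute 105, plus 15-minute gap → minute 120). It runs from minute 120 to 120 + 20 = minute 140.

140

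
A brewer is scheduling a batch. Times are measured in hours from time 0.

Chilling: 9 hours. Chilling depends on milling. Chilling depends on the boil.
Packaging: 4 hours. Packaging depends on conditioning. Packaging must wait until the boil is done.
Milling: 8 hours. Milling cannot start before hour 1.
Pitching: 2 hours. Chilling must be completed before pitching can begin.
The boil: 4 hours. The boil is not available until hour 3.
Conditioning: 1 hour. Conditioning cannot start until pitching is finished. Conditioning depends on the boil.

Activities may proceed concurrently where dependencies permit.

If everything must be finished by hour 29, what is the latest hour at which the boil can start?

Packaging must finish by hour 29; it takes 4 hours, so it must start by 29 − 4 = hour 25.
Conditioning feeds into packaging (must start by hour 25); so conditioning must finish by hour 25 and therefore start by hour 24.
Pitching has to be done before conditioning (must start by hour 24). That means finishing by hour 24, i.e. starting by 24 − 2 = hour 22.
Since pitching (must start by hour 22) depends on it, chilling must finish by hour 22. Backing off its 9-hour duration gives a latest start of hour 13.
The boil feeds chilling (must start by hour 13); conditioning (must start by hour 24); packaging (must start by hour 25). Taking the minimum, the boil must finish by hour 13 and start by 13 − 4 = hour 9.

9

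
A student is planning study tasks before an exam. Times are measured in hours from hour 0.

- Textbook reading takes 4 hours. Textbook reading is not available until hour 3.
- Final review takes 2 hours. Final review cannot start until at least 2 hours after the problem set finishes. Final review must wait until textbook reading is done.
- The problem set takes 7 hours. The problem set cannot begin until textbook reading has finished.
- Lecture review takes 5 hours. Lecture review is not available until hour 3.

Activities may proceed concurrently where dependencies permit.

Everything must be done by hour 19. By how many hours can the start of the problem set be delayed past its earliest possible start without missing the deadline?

Textbook reading waits on its own release at hour 3, so it starts at hour 3 and finishes at 3 + 4 = hour 7.
After textbook reading (finishes hour 7), the problem set can start at hour 7 and finishes at hour 14.

Working backward from the deadline:
Final review has no dependents, so it just needs to finish by hour 19. Starting by 19 − 2 = hour 17 achieves that.
The problem set must finish before final review (must start by hour 17, minus 2-hour gap → hour 15). With a 7-hour duration, the problem set must start by 15 − 7 = hour 8.
So the problem set can start as early as hour 7 and as late as hour 8, giving 8 − 7 = 1 hour of slack.

1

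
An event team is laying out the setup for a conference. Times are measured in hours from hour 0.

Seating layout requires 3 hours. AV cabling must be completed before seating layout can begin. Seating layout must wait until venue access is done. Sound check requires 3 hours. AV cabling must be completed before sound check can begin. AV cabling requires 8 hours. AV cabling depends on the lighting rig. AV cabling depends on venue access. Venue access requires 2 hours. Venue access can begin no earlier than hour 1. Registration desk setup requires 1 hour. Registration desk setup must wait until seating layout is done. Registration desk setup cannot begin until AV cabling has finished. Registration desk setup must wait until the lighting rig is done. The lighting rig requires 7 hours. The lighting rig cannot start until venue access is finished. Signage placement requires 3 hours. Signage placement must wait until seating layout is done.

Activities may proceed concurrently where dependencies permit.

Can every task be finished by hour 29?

After its own release at hour 1, venue access can start at hour 1 and finishes at hour 3.
The lighting rig waits on venue access (finishes hour 3), so it starts at hour 3 and finishes at 3 + 7 = hour 10.
AV cabling cannot start until the lighting rig (finishes hour 10); venue access (finishes hour 3). The controlling bound is hour 10, so AV cabling finishes at 10 + 8 = hour 18.
After AV cabling (finishes hour 18), sound check can start at hour 18 and finishes at hour 21.
Seating layout cannot start until AV cabling (finishes hour 18); venue access (finishes hour 3). The controlling bound is hour 18, so seating layout finishes at 18 + 3 = hour 21.
Signage placement waits on seating layout (finishes hour 21), so it starts at hour 21 and finishes at 21 + 3 = hour 24.
Registration desk setup cannot start until seating layout (finishes hour 21); AV cabling (finishes hour 18); the lighting rig (finishes hour 10). The controlling bound is hour 21, so registration desk setup finishes at 21 + 1 = hour 22.
Every task is finished by hour 24, which is no later than the deadline of 29, so the schedule is feasible.

Yes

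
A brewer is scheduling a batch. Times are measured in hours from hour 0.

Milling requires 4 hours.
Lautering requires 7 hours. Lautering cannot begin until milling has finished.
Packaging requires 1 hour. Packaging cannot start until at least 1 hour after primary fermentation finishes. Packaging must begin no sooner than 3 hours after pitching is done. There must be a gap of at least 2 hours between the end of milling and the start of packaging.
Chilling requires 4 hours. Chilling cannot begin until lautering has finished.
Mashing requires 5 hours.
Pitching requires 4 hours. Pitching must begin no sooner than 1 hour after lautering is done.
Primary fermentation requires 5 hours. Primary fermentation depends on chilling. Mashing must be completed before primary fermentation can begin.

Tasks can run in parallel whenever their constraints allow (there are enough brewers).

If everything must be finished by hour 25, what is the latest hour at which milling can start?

Packaging has no dependents, so it just needs to finish by hour 25. Starting by 25 − 1 = hour 24 achieves that.
Primary fermentation has to be done before packaging (must start by hour 24, minus 1-hour gap → hour 23). That means finishing by hour 23, i.e. starting by 23 − 5 = hour 18.
Chilling feeds into primary fermentation (must start by hour 18); so chilling must finish by hour 18 and therefore start by hour 14.
Pitching feeds into packaging (must start by hour 24, minus 3-hour gap → hour 21); so pitching must finish by hour 21 and therefore start by hour 17.
Lautering must finish in time for chilling (must start by hour 14); pitching (must start by hour 17, minus 1-hour gap → hour 16). The tightest is hour 14, so lautering must start by 14 − 7 = hour 7.
Milling has several dependents: lautering (must start by hour 7); packaging (must start by hour 24, minus 2-hour gap → hour 22). The earliest of those limits is hour 7, so milling must start by 7 − 4 = hour 3.

3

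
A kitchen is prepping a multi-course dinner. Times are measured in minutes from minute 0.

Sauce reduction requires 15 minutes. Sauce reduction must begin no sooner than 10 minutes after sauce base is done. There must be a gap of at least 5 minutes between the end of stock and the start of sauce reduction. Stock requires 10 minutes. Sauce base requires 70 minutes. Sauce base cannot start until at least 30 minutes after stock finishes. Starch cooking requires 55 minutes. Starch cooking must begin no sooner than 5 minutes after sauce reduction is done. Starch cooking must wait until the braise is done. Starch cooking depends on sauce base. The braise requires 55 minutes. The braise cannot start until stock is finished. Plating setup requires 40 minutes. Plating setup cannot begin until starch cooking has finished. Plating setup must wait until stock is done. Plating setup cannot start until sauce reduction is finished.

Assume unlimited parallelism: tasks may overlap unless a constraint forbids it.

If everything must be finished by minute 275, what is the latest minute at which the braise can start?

Nothing follows plating setup; the deadline of minute 275 is its only limit. It must start by 275 − 40 = minute 235.
Starch cooking has to be done before plating setup (must start by minute 235). That means finishing by minute 235, i.e. starting by 235 − 55 = minute 180.
Since starch cooking (must start by minute 180) depends on it, the braise must finish by minute 180. Backing off its 55-minute duration gives a latest start of minute 125.

125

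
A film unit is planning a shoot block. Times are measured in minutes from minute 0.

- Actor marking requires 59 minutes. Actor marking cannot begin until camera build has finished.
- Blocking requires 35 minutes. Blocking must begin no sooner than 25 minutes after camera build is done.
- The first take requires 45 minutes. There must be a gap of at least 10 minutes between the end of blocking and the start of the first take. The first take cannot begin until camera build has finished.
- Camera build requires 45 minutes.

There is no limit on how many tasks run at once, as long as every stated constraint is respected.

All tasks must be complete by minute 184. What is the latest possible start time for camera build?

The first take has no dependents, so it just needs to finish by minute 184. Starting by 184 − 45 = minute 139 achieves that.
Blocking must finish before the first take (must start by minute 139, minus 10-minute gap → minute 129). With a 35-minute duration, blocking must start by 129 − 35 = minute 94.
Actor marking has no dependents, so it just needs to finish by minute 184. Starting by 184 − 59 = minute 125 achieves that.
For camera build: blocking (must start by minute 94, minus 25-minute gap → minute 69); actor marking (must start by minute 125); the first take (must start by minute 139). The most restrictive is minute 69; with a 45-minute duration, camera build must start by minute 24.

24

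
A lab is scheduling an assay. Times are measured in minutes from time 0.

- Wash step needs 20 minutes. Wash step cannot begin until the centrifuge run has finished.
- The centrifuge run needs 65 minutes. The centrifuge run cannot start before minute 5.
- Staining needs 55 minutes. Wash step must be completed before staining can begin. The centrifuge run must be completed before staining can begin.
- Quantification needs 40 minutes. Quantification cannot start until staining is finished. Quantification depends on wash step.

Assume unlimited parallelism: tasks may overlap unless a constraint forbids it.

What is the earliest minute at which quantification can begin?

The centrifuge run cannot begin until its own release at minute 5. It runs from minute 5 to 5 + 65 = minute 70.
After the centrifuge run (finishes minute 70), wash step can start at minute 70 and finishes at minute 90.
Staining needs all of wash step (finishes minute 90); the centrifuge run (finishes minute 70). That puts its earliest start at minute 90; it finishes at 90 + 55 = minute 145.
Quantification waits on staining (finishes minute 145); wash step (finishes minute 90). The latest of these is minute 145, which is the earliest quantification can start.

145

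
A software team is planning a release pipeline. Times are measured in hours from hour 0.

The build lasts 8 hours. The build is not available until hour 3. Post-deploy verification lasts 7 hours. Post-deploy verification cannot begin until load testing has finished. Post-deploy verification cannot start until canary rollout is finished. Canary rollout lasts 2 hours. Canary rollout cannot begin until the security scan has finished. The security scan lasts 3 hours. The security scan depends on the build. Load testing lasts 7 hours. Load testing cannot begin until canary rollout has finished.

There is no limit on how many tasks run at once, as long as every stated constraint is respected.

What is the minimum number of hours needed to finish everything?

The build waits on its own release at hour 3, so it starts at hour 3 and finishes at 3 + 8 = hour 11.
The security scan cannot begin until the build (finishes hour 11). It runs from hour 11 to 11 + 3 = hour 14.
Canary rollout cannot begin until the security scan (finishes hour 14). It runs from hour 14 to 14 + 2 = hour 16.
Load testing cannot begin until canary rollout (finishes hour 16). It runs from hour 16 to 16 + 7 = hour 23.
Post-deploy verification needs all of load testing (finishes hour 23); canary rollout (finishes hour 16). That puts its earliest start at hour 23; it finishes at 23 + 7 = hour 30.
All tasks are finished once the last one completes. Finish times: The build at 11, The security scan at 14, Canary rollout at 16, Load testing at 23, Post-deploy verification at 30. The latest is hour 30.

30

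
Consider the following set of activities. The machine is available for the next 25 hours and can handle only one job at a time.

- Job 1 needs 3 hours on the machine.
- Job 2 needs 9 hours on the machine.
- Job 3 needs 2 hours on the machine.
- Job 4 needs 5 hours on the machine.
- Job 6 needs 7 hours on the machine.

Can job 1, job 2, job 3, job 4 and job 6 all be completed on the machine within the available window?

No

Running back to back, the jobs need 3 + 9 + 2 + 5 + 7 = 26 hours on the machine.
Since 26 > 25, they cannot all fit.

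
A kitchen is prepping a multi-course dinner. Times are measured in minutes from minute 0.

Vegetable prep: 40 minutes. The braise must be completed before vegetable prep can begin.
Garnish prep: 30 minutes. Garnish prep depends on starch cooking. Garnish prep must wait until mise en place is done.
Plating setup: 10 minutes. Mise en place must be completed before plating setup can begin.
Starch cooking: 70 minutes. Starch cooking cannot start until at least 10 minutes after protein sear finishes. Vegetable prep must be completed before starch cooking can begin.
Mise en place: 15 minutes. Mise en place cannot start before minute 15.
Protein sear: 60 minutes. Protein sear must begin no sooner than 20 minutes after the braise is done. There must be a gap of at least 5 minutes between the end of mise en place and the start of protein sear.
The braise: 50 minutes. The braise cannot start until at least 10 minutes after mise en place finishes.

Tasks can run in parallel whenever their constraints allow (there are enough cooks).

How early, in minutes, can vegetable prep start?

90

After its own release at minute 15, mise en place can start at minute 15 and finishes at minute 30.
The braise waits on mise en place (finishes minute 30, plus 10-minute gap → minute 40), so it starts at minute 40 and finishes at 40 + 50 = minute 90.
Vegetable prep waits on the braise (finishes minute 90), so the earliest it can start is minute 90.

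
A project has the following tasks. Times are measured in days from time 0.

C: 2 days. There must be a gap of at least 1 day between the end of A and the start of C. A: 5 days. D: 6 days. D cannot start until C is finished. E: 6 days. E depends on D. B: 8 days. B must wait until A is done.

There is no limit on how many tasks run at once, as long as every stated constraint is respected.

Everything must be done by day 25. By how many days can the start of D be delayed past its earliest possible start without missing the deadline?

A can start immediately at day 0; it finishes at day 5.
C waits on A (finishes day 5, plus 1-day gap → day 6), so it starts at day 6 and finishes at 6 + 2 = day 8.
D cannot begin until C (finishes day 8). It runs from day 8 to 8 + 6 = day 14.

Working backward from the deadline:
E must finish by day 25; it takes 6 days, so it must start by 25 − 6 = day 19.
D feeds into E (must start by day 19); so D must finish by day 19 and therefore start by day 13.
So D can start as early as day 8 and as late as day 13, giving 13 − 8 = 5 days of slack.

5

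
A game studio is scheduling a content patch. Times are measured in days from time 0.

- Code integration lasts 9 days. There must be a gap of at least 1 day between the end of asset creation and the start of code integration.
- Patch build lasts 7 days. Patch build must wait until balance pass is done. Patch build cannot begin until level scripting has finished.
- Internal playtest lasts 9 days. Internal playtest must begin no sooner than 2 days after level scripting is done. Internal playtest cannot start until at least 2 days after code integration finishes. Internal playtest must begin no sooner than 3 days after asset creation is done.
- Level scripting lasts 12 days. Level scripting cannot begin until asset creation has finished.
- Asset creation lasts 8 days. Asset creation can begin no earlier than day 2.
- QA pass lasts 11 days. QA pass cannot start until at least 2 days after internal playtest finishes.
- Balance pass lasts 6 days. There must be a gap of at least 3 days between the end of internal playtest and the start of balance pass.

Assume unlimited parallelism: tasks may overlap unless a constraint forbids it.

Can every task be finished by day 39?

Asset creation cannot begin until its own release at day 2. It runs from day 2 to 2 + 8 = day 10.
Code integration cannot begin until asset creation (finishes day 10, plus 1-day gap → day 11). It runs from day 11 to 11 + 9 = day 20.
After asset creation (finishes day 10), level scripting can start at day 10 and finishes at day 22.
For internal playtest: level scripting (finishes day 22, plus 2-day gap → day 24); code integration (finishes day 20, plus 2-day gap → day 22); asset creation (finishes day 10, plus 3-day gap → day 13). Taking the maximum gives a start of day 24, and it finishes at 24 + 9 = day 33.
QA pass cannot begin until internal playtest (finishes day 33, plus 2-day gap → day 35). It runs from day 35 to 35 + 11 = day 46.
After internal playtest (finishes day 33, plus 3-day gap → day 36), balance pass can start at day 36 and finishes at day 42.
For patch build: balance pass (finishes day 42); level scripting (finishes day 22). Taking the maximum gives a start of day 42, and it finishes at 42 + 7 = day 49.
The earliest everything can be done is day 49, which is after the deadline of 39, so it is not possible.

No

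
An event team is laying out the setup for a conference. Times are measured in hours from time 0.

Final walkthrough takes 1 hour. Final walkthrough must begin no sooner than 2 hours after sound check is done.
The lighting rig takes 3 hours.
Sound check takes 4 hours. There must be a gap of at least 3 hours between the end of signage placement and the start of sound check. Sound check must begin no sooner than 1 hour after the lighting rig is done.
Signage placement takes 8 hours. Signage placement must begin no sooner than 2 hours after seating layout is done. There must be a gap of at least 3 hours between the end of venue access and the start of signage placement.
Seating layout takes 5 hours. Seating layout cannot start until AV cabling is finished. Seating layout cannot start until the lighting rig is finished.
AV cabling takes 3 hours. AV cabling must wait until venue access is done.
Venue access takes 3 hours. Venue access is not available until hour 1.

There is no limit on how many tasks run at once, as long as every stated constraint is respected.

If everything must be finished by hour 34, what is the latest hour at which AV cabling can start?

6

Nothing follows final walkthrough; the deadline of hour 34 is its only limit. It must start by 34 − 1 = hour 33.
Sound check has to be done before final walkthrough (must start by hour 33, minus 2-hour gap → hour 31). That means finishing by hour 31, i.e. starting by 31 − 4 = hour 27.
Signage placement feeds into sound check (must start by hour 27, minus 3-hour gap → hour 24); so signage placement must finish by hour 24 and therefore start by hour 16.
Seating layout feeds into signage placement (must start by hour 16, minus 2-hour gap → hour 14); so seating layout must finish by hour 14 and therefore start by hour 9.
AV cabling feeds into seating layout (must start by hour 9); so AV cabling must finish by hour 9 and therefore start by hour 6.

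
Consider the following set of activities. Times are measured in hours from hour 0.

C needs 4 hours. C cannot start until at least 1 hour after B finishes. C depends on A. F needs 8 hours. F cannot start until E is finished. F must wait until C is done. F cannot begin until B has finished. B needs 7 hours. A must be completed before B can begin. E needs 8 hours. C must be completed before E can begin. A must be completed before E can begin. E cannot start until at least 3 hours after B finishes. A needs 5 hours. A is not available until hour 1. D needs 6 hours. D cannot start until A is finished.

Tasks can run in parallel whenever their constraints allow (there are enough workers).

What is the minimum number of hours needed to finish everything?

After its own release at hour 1, A can start at hour 1 and finishes at hour 6.
D waits on A (finishes hour 6), so it starts at hour 6 and finishes at 6 + 6 = hour 12.
After A (finishes hour 6), B can start at hour 6 and finishes at hour 13.
C cannot start until B (finishes hour 13, plus 1-hour gap → hour 14); A (finishes hour 6). The controlling bound is hour 14, so C finishes at 14 + 4 = hour 18.
For E: C (finishes hour 18); A (finishes hour 6); B (finishes hour 13, plus 3-hour gap → hour 16). Taking the maximum gives a start of hour 18, and it finishes at 18 + 8 = hour 26.
F has to wait for E (finishes hour 26); C (finishes hour 18); B (finishes hour 13). The latest of these is hour 26, so F runs hour 26 to 26 + 8 = hour 34.
All tasks are finished once the last one completes. Finish times: A at 6, B at 13, C at 18, D at 12, E at 26, F at 34. The latest is hour 34.

34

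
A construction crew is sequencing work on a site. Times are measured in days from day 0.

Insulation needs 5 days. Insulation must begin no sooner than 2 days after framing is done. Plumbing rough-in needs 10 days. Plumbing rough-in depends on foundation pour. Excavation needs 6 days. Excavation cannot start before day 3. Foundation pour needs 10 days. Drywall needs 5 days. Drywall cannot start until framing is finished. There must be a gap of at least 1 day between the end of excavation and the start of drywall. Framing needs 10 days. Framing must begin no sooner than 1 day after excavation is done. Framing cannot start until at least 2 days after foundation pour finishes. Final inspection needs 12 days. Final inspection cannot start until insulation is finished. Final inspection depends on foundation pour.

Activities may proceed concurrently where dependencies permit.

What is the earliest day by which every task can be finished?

Foundation pour can start immediately at day 0; it finishes at day 10.
Plumbing rough-in waits on foundation pour (finishes day 10), so it starts at day 10 and finishes at 10 + 10 = day 20.
Excavation cannot begin until its own release at day 3. It runs from day 3 to 3 + 6 = day 9.
Framing needs all of excavation (finishes day 9, plus 1-day gap → day 10); foundation pour (finishes day 10, plus 2-day gap → day 12). That puts its earliest start at day 12; it finishes at 12 + 10 = day 22.
Drywall needs all of framing (finishes day 22); excavation (finishes day 9, plus 1-day gap → day 10). That puts its earliest start at day 22; it finishes at 22 + 5 = day 27.
After framing (finishes day 22, plus 2-day gap → day 24), insulation can start at day 24 and finishes at day 29.
Final inspection has to wait for insulation (finishes day 29); foundation pour (finishes day 10). The latest of these is day 29, so final inspection runs day 29 to 29 + 12 = day 41.
All tasks are finished once the last one completes. Finish times: Excavation at 9, Foundation pour at 10, Framing at 22, Plumbing rough-in at 20, Insulation at 29, Drywall at 27, Final inspection at 41. The latest is day 41.

41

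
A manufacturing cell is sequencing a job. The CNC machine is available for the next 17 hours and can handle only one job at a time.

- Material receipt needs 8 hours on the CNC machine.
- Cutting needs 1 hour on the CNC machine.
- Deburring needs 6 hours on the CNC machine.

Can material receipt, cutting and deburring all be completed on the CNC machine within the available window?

Running back to back, the jobs need 8 + 1 + 6 = 15 hours on the CNC machine.
Since 15 ≤ 17, they fit within the window.

Yes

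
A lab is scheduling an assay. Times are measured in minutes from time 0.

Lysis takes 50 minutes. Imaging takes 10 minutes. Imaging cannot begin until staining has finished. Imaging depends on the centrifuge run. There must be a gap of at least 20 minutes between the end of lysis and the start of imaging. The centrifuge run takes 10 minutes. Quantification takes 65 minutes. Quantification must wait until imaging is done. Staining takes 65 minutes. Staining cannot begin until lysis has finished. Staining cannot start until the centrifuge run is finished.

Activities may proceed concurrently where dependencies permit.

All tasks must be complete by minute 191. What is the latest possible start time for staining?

Quantification has no dependents, so it just needs to finish by minute 191. Starting by 191 − 65 = minute 126 achieves that.
Imaging feeds into quantification (must start by minute 126); so imaging must finish by minute 126 and therefore start by minute 116.
Staining must finish before imaging (must start by minute 116). With a 65-minute duration, staining must start by 116 − 65 = minute 51.

51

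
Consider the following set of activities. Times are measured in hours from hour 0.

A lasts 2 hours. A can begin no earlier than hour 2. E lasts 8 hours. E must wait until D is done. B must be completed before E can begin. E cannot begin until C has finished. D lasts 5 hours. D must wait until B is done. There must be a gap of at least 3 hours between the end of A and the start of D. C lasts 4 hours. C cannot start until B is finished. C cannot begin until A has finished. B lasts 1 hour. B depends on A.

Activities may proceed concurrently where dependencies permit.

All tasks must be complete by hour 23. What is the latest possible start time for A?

5

E has no dependents, so it just needs to finish by hour 23. Starting by 23 − 8 = hour 15 achieves that.
C feeds into E (must start by hour 15); so C must finish by hour 15 and therefore start by hour 11.
D has to be done before E (must start by hour 15). That means finishing by hour 15, i.e. starting by 15 − 5 = hour 10.
B must finish in time for C (must start by hour 11); D (must start by hour 10); E (must start by hour 15). The tightest is hour 10, so B must start by 10 − 1 = hour 9.
A feeds B (must start by hour 9); C (must start by hour 11); D (must start by hour 10, minus 3-hour gap → hour 7). Taking the minimum, A must finish by hour 7 and start by 7 − 2 = hour 5.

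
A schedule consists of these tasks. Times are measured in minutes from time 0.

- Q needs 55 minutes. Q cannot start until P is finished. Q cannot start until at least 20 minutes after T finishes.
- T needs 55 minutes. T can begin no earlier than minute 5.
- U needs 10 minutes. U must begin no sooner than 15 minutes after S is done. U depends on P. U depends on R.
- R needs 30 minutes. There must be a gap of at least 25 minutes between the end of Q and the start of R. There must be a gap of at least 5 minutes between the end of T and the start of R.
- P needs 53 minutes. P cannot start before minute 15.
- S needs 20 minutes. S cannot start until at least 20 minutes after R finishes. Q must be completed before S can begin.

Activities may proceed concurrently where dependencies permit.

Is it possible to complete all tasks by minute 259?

Yes

After its own release at minute 5, T can start at minute 5 and finishes at minute 60.
After its own release at minute 15, P can start at minute 15 and finishes at minute 68.
Q has to wait for P (finishes minute 68); T (finishes minute 60, plus 20-minute gap → minute 80). The latest of these is minute 80, so Q runs minute 80 to 80 + 55 = minute 135.
R has to wait for Q (finishes minute 135, plus 25-minute gap → minute 160); T (finishes minute 60, plus 5-minute gap → minute 65). The latest of these is minute 160, so R runs minute 160 to 160 + 30 = minute 190.
S needs all of R (finishes minute 190, plus 20-minute gap → minute 210); Q (finishes minute 135). That puts its earliest start at minute 210; it finishes at 210 + 20 = minute 230.
U needs all of S (finishes minute 230, plus 15-minute gap → minute 245); P (finishes minute 68); R (finishes minute 190). That puts its earliest start at minute 245; it finishes at 245 + 10 = minute 255.
Every task is finished by minute 255, which is no later than the deadline of 259, so the schedule is feasible.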